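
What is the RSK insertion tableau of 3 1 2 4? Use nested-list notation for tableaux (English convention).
Insert 3: appended to row 1. P = [[3]].
Insert 1: 1 bumps 3 from row 1; 3 starts row 2. P = [[1], [3]].
Insert 2: appended to row 1. P = [[1, 2], [3]].
Insert 4: appended to row 1. P = [[1, 2, 4], [3]].

So P = [[1, 2, 4], [3]].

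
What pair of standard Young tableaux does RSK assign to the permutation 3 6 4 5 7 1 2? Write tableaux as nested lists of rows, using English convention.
Insert each entry of the permutation into P by Schensted row insertion, recording in Q the position of each new cell.

After inserting 3: P = [[3]].
After inserting 6: P = [[3, 6]].
After inserting 4: P = [[3, 4], [6]].
After inserting 5: P = [[3, 4, 5], [6]].
After inserting 7: P = [[3, 4, 5, 7], [6]].
After inserting 1: P = [[1, 4, 5, 7], [3], [6]].
After inserting 2: P = [[1, 2, 5, 7], [3, 4], [6]].

So P = [[1, 2, 5, 7], [3, 4], [6]], Q = [[1, 2, 4, 5], [3, 7], [6]].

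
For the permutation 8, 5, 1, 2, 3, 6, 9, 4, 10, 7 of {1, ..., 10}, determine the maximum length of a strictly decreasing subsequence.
3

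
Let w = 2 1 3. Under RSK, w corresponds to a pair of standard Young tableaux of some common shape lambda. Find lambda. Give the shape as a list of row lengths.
Row-insert each entry into an empty tableau.

After inserting 2: P = [[2]].
After inserting 1: P = [[1], [2]].
After inserting 3: P = [[1, 3], [2]].

The final insertion tableau P = [[1, 3], [2]] has shape [2, 1].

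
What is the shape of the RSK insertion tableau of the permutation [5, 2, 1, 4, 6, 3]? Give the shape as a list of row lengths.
[3, 2, 1]

Row-insert each entry into an empty tableau.

After inserting 5: P = [[5]].
After inserting 2: P = [[2], [5]].
After inserting 1: P = [[1], [2], [5]].
After inserting 4: P = [[1, 4], [2], [5]].
After inserting 6: P = [[1, 4, 6], [2], [5]].
After inserting 3: P = [[1, 3, 6], [2, 4], [5]].

The final insertion tableau P = [[1, 3, 6], [2, 4], [5]] has shape [3, 2, 1].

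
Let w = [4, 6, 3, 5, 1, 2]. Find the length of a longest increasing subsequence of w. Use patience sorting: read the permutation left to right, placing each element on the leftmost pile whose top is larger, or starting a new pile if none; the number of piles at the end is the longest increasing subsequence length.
4: new pile. tops = [4]
6: new pile. tops = [4, 6]
3: onto pile 1 (replacing 4). tops = [3, 6]
5: onto pile 2 (replacing 6). tops = [3, 5]
1: onto pile 1 (replacing 3). tops = [1, 5]
2: onto pile 2 (replacing 5). tops = [1, 2]

2 piles, so the longest increasing subsequence has length 2.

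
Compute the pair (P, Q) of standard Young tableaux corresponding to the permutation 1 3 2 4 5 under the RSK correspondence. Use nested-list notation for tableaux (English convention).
Insert each entry of the permutation into P by Schensted row insertion, recording in Q the position of each new cell.

After inserting 1: P = [[1]].
After inserting 3: P = [[1, 3]].
After inserting 2: P = [[1, 2], [3]].
After inserting 4: P = [[1, 2, 4], [3]].
After inserting 5: P = [[1, 2, 4, 5], [3]].

So P = [[1, 2, 4, 5], [3]], Q = [[1, 2, 4, 5], [3]].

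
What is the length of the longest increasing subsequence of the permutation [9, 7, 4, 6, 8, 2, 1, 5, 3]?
3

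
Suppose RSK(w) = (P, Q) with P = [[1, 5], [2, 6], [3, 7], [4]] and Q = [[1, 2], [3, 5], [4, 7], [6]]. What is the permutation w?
4 7 3 2 6 1 5

Reverse the RSK construction: for i from n down to 1, find the cell of Q containing i, remove the entry at that cell from P, and reverse-bump it up through P; the value ejected from row 1 is w(i).

Step i=7: Q has 7 at row 3, column 2; remove 7 from row 3 of P and reverse-bump: 7 enters row 2 and ejects 6; 6 enters row 1 and ejects 5. So w(7) = 5. P is now [[1, 6], [2, 7], [3], [4]].
Step i=6: Q has 6 at row 4, column 1; remove 4 from row 4 of P and reverse-bump: 4 enters row 3 and ejects 3; 3 enters row 2 and ejects 2; 2 enters row 1 and ejects 1. So w(6) = 1. P is now [[2, 6], [3, 7], [4]].
Step i=5: Q has 5 at row 2, column 2; remove 7 from row 2 of P and reverse-bump: 7 enters row 1 and ejects 6. So w(5) = 6. P is now [[2, 7], [3], [4]].
Step i=4: Q has 4 at row 3, column 1; remove 4 from row 3 of P and reverse-bump: 4 enters row 2 and ejects 3; 3 enters row 1 and ejects 2. So w(4) = 2. P is now [[3, 7], [4]].
Step i=3: Q has 3 at row 2, column 1; remove 4 from row 2 of P and reverse-bump: 4 enters row 1 and ejects 3. So w(3) = 3. P is now [[4, 7]].
Step i=2: Q has 2 at row 1, column 2; remove that cell from P, ejecting 7. So w(2) = 7. P is now [[4]].
Step i=1: Q has 1 at row 1, column 1; remove that cell from P, ejecting 4. So w(1) = 4. P is now [].

So w = 4 7 3 2 6 1 5.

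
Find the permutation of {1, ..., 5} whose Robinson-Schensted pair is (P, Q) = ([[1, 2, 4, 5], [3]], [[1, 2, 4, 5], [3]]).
Reverse RSK: for i = n, n-1, ..., 1, locate i in Q, remove the corresponding corner cell from P, and reverse-bump its entry up through P; the value ejected from row 1 is w(i).

So w = 1 3 2 4 5.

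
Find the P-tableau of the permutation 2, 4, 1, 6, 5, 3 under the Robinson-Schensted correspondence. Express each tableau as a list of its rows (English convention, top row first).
P = [[1, 3, 5], [2, 4], [6]]

Insert 2: appended to row 1. P = [[2]].
Insert 4: appended to row 1. P = [[2, 4]].
Insert 1: 1 bumps 2 from row 1; 2 starts row 2. P = [[1, 4], [2]].
Insert 6: appended to row 1. P = [[1, 4, 6], [2]].
Insert 5: 5 bumps 6 from row 1; 6 appends to row 2. P = [[1, 4, 5], [2, 6]].
Insert 3: 3 bumps 4 from row 1; 4 bumps 6 from row 2; 6 starts row 3. P = [[1, 3, 5], [2, 4], [6]].

So P = [[1, 3, 5], [2, 4], [6]].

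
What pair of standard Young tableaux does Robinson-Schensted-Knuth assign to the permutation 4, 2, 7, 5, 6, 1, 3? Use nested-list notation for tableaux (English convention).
P = [[1, 3, 6], [2, 5], [4, 7]], Q = [[1, 3, 5], [2, 4], [6, 7]]

Insert each entry of the permutation into P by Schensted row insertion, recording in Q the position of each new cell.

Insert 4: appended to row 1. P = [[4]], Q = [[1]].
Insert 2: 2 bumps 4 from row 1; 4 starts row 2. P = [[2], [4]], Q = [[1], [2]].
Insert 7: appended to row 1. P = [[2, 7], [4]], Q = [[1, 3], [2]].
Insert 5: 5 bumps 7 from row 1; 7 appends to row 2. P = [[2, 5], [4, 7]], Q = [[1, 3], [2, 4]].
Insert 6: appended to row 1. P = [[2, 5, 6], [4, 7]], Q = [[1, 3, 5], [2, 4]].
Insert 1: 1 bumps 2 from row 1; 2 bumps 4 from row 2; 4 starts row 3. P = [[1, 5, 6], [2, 7], [4]], Q = [[1, 3, 5], [2, 4], [6]].
Insert 3: 3 bumps 5 from row 1; 5 bumps 7 from row 2; 7 appends to row 3. P = [[1, 3, 6], [2, 5], [4, 7]], Q = [[1, 3, 5], [2, 4], [6, 7]].

So P = [[1, 3, 6], [2, 5], [4, 7]], Q = [[1, 3, 5], [2, 4], [6, 7]].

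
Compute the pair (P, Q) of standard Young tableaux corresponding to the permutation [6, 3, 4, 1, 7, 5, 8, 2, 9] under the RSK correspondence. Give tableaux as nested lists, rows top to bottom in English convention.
Insert each entry of the permutation into P by Schensted row insertion, recording in Q the position of each new cell.

Insert 6: appended to row 1. P = [[6]].
Insert 3: 3 bumps 6 from row 1; 6 starts row 2. P = [[3], [6]].
Insert 4: appended to row 1. P = [[3, 4], [6]].
Insert 1: 1 bumps 3 from row 1; 3 bumps 6 from row 2; 6 starts row 3. P = [[1, 4], [3], [6]].
Insert 7: appended to row 1. P = [[1, 4, 7], [3], [6]].
Insert 5: 5 bumps 7 from row 1; 7 appends to row 2. P = [[1, 4, 5], [3, 7], [6]].
Insert 8: appended to row 1. P = [[1, 4, 5, 8], [3, 7], [6]].
Insert 2: 2 bumps 4 from row 1; 4 bumps 7 from row 2; 7 appends to row 3. P = [[1, 2, 5, 8], [3, 4], [6, 7]].
Insert 9: appended to row 1. P = [[1, 2, 5, 8, 9], [3, 4], [6, 7]].

So P = [[1, 2, 5, 8, 9], [3, 4], [6, 7]], Q = [[1, 3, 5, 7, 9], [2, 6], [4, 8]].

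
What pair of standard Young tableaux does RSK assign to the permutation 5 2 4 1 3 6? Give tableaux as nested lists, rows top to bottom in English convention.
Insert each entry of the permutation into P by Schensted row insertion, recording in Q the position of each new cell.

After inserting 5: P = [[5]].
After inserting 2: P = [[2], [5]].
After inserting 4: P = [[2, 4], [5]].
After inserting 1: P = [[1, 4], [2], [5]].
After inserting 3: P = [[1, 3], [2, 4], [5]].
After inserting 6: P = [[1, 3, 6], [2, 4], [5]].

So P = [[1, 3, 6], [2, 4], [5]], Q = [[1, 3, 6], [2, 5], [4]].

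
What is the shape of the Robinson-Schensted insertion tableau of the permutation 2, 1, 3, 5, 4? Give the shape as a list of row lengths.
Row-insert each entry into an empty tableau.

After inserting 2: P = [[2]].
After inserting 1: P = [[1], [2]].
After inserting 3: P = [[1, 3], [2]].
After inserting 5: P = [[1, 3, 5], [2]].
After inserting 4: P = [[1, 3, 4], [2, 5]].

The final insertion tableau P = [[1, 3, 4], [2, 5]] has shape [3, 2].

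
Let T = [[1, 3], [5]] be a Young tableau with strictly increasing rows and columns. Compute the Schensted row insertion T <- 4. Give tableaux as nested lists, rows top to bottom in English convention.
[[1, 3, 4], [5]]

4 is larger than every entry of row 1, so it is appended to row 1. The new tableau is [[1, 3, 4], [5]].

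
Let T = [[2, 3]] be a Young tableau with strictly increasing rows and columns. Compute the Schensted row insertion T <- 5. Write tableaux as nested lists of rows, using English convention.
[[2, 3, 5]]

5 is larger than every entry of row 1, so it is appended to row 1. The new tableau is [[2, 3, 5]].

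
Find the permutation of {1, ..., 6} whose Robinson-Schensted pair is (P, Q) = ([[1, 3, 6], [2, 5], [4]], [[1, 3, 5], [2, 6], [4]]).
Reverse RSK: for i = n, n-1, ..., 1, locate i in Q, remove the corresponding corner cell from P, and reverse-bump its entry up through P; the value ejected from row 1 is w(i).

So w = 4 2 5 1 6 3.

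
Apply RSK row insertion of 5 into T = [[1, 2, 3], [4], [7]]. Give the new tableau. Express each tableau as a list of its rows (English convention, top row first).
5 is larger than every entry of row 1, so it is appended to row 1. The new tableau is [[1, 2, 3, 5], [4], [7]].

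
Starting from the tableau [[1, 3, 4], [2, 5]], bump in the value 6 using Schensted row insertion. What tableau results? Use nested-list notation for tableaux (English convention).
6 is larger than every entry of row 1, so it is appended to row 1. The new tableau is [[1, 3, 4, 6], [2, 5]].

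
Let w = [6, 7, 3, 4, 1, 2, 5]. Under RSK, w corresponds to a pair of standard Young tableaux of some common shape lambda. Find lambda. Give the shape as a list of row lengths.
[3, 2, 2]

RSK row insertion gives P = [[1, 2, 5], [3, 4], [6, 7]], which has shape [3, 2, 2].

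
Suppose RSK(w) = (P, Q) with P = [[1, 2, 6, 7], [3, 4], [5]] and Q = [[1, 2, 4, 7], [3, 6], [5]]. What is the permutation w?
Reverse the RSK construction: for i from n down to 1, find the cell of Q containing i, remove the entry at that cell from P, and reverse-bump it up through P; the value ejected from row 1 is w(i).

Step i=7: Q has 7 at row 1, column 4; remove that cell from P, ejecting 7. So w(7) = 7. P is now [[1, 2, 6], [3, 4], [5]].
Step i=6: Q has 6 at row 2, column 2; remove 4 from row 2 of P and reverse-bump: 4 enters row 1 and ejects 2. So w(6) = 2. P is now [[1, 4, 6], [3], [5]].
Step i=5: Q has 5 at row 3, column 1; remove 5 from row 3 of P and reverse-bump: 5 enters row 2 and ejects 3; 3 enters row 1 and ejects 1. So w(5) = 1. P is now [[3, 4, 6], [5]].
Step i=4: Q has 4 at row 1, column 3; remove that cell from P, ejecting 6. So w(4) = 6. P is now [[3, 4], [5]].
Step i=3: Q has 3 at row 2, column 1; remove 5 from row 2 of P and reverse-bump: 5 enters row 1 and ejects 4. So w(3) = 4. P is now [[3, 5]].
Step i=2: Q has 2 at row 1, column 2; remove that cell from P, ejecting 5. So w(2) = 5. P is now [[3]].
Step i=1: Q has 1 at row 1, column 1; remove that cell from P, ejecting 3. So w(1) = 3. P is now [].

So w = 3 5 4 6 1 2 7.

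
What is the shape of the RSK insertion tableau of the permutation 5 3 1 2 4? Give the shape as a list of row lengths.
Row-insert each entry into an empty tableau.

After inserting 5: P = [[5]].
After inserting 3: P = [[3], [5]].
After inserting 1: P = [[1], [3], [5]].
After inserting 2: P = [[1, 2], [3], [5]].
After inserting 4: P = [[1, 2, 4], [3], [5]].

The final insertion tableau P = [[1, 2, 4], [3], [5]] has shape [3, 1, 1].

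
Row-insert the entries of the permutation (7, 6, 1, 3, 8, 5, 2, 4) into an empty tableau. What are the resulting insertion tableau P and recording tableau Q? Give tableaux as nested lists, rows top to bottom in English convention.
P = [[1, 2, 4], [3, 5], [6, 8], [7]], Q = [[1, 4, 5], [2, 6], [3, 8], [7]]

Insert each entry of the permutation into P by Schensted row insertion, recording in Q the position of each new cell.

Insert 7: appended to row 1. P = [[7]].
Insert 6: 6 bumps 7 from row 1; 7 starts row 2. P = [[6], [7]].
Insert 1: 1 bumps 6 from row 1; 6 bumps 7 from row 2; 7 starts row 3. P = [[1], [6], [7]].
Insert 3: appended to row 1. P = [[1, 3], [6], [7]].
Insert 8: appended to row 1. P = [[1, 3, 8], [6], [7]].
Insert 5: 5 bumps 8 from row 1; 8 appends to row 2. P = [[1, 3, 5], [6, 8], [7]].
Insert 2: 2 bumps 3 from row 1; 3 bumps 6 from row 2; 6 bumps 7 from row 3; 7 starts row 4. P = [[1, 2, 5], [3, 8], [6], [7]].
Insert 4: 4 bumps 5 from row 1; 5 bumps 8 from row 2; 8 appends to row 3. P = [[1, 2, 4], [3, 5], [6, 8], [7]].

So P = [[1, 2, 4], [3, 5], [6, 8], [7]], Q = [[1, 4, 5], [2, 6], [3, 8], [7]].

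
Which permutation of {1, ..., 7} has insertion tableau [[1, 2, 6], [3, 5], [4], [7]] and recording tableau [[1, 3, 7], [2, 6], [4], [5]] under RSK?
Reverse the RSK construction: for i from n down to 1, find the cell of Q containing i, remove the entry at that cell from P, and reverse-bump it up through P; the value ejected from row 1 is w(i).

Step i=7: Q has 7 at row 1, column 3; remove that cell from P, ejecting 6. So w(7) = 6. P is now [[1, 2], [3, 5], [4], [7]].
Step i=6: Q has 6 at row 2, column 2; remove 5 from row 2 of P and reverse-bump: 5 enters row 1 and ejects 2. So w(6) = 2. P is now [[1, 5], [3], [4], [7]].
Step i=5: Q has 5 at row 4, column 1; remove 7 from row 4 of P and reverse-bump: 7 enters row 3 and ejects 4; 4 enters row 2 and ejects 3; 3 enters row 1 and ejects 1. So w(5) = 1. P is now [[3, 5], [4], [7]].
Step i=4: Q has 4 at row 3, column 1; remove 7 from row 3 of P and reverse-bump: 7 enters row 2 and ejects 4; 4 enters row 1 and ejects 3. So w(4) = 3. P is now [[4, 5], [7]].
Step i=3: Q has 3 at row 1, column 2; remove that cell from P, ejecting 5. So w(3) = 5. P is now [[4], [7]].
Step i=2: Q has 2 at row 2, column 1; remove 7 from row 2 of P and reverse-bump: 7 enters row 1 and ejects 4. So w(2) = 4. P is now [[7]].
Step i=1: Q has 1 at row 1, column 1; remove that cell from P, ejecting 7. So w(1) = 7. P is now [].

So w = 7 4 5 3 1 2 6.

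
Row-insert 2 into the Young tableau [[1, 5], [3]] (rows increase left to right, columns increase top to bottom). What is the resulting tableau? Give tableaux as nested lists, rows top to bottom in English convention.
[[1, 2], [3, 5]]

In row 1, 2 replaces 5 (the leftmost entry greater than 2); 5 is bumped to row 2. 5 is appended to row 2. The new tableau is [[1, 2], [3, 5]].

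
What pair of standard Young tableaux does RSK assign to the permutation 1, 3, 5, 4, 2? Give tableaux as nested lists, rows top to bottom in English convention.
P = [[1, 2, 4], [3], [5]], Q = [[1, 2, 3], [4], [5]]

Insert each entry of the permutation into P by Schensted row insertion, recording in Q the position of each new cell.

Insert 1: appended to row 1. P = [[1]].
Insert 3: appended to row 1. P = [[1, 3]].
Insert 5: appended to row 1. P = [[1, 3, 5]].
Insert 4: 4 bumps 5 from row 1; 5 starts row 2. P = [[1, 3, 4], [5]].
Insert 2: 2 bumps 3 from row 1; 3 bumps 5 from row 2; 5 starts row 3. P = [[1, 2, 4], [3], [5]].

So P = [[1, 2, 4], [3], [5]], Q = [[1, 2, 3], [4], [5]].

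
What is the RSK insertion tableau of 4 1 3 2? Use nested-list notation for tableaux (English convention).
P = [[1, 2], [3], [4]]

Insert 4: appended to row 1. P = [[4]].
Insert 1: 1 bumps 4 from row 1; 4 starts row 2. P = [[1], [4]].
Insert 3: appended to row 1. P = [[1, 3], [4]].
Insert 2: 2 bumps 3 from row 1; 3 bumps 4 from row 2; 4 starts row 3. P = [[1, 2], [3], [4]].

So P = [[1, 2], [3], [4]].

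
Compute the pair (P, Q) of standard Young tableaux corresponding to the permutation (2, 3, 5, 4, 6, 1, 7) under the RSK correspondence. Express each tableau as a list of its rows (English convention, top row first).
Insert each entry of the permutation into P by Schensted row insertion, recording in Q the position of each new cell.

Insert 2: appended to row 1. P = [[2]].
Insert 3: appended to row 1. P = [[2, 3]].
Insert 5: appended to row 1. P = [[2, 3, 5]].
Insert 4: 4 bumps 5 from row 1; 5 starts row 2. P = [[2, 3, 4], [5]].
Insert 6: appended to row 1. P = [[2, 3, 4, 6], [5]].
Insert 1: 1 bumps 2 from row 1; 2 bumps 5 from row 2; 5 starts row 3. P = [[1, 3, 4, 6], [2], [5]].
Insert 7: appended to row 1. P = [[1, 3, 4, 6, 7], [2], [5]].

So P = [[1, 3, 4, 6, 7], [2], [5]], Q = [[1, 2, 3, 5, 7], [4], [6]].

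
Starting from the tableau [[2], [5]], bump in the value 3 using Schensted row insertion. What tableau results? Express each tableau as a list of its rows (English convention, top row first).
3 is larger than every entry of row 1, so it is appended to row 1. The new tableau is [[2, 3], [5]].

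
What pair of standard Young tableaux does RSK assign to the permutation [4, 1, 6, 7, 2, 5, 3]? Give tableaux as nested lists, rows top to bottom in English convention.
P = [[1, 2, 3], [4, 5, 7], [6]], Q = [[1, 3, 4], [2, 5, 6], [7]]

Insert each entry of the permutation into P by Schensted row insertion, recording in Q the position of each new cell.

After inserting 4: P = [[4]].
After inserting 1: P = [[1], [4]].
After inserting 6: P = [[1, 6], [4]].
After inserting 7: P = [[1, 6, 7], [4]].
After inserting 2: P = [[1, 2, 7], [4, 6]].
After inserting 5: P = [[1, 2, 5], [4, 6, 7]].
After inserting 3: P = [[1, 2, 3], [4, 5, 7], [6]].

So P = [[1, 2, 3], [4, 5, 7], [6]], Q = [[1, 3, 4], [2, 5, 6], [7]].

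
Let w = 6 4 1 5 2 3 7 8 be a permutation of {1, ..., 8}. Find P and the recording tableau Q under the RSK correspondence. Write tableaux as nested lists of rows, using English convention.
P = [[1, 2, 3, 7, 8], [4, 5], [6]], Q = [[1, 4, 6, 7, 8], [2, 5], [3]]

Insert each entry of the permutation into P by Schensted row insertion, recording in Q the position of each new cell.

Insert 6: appended to row 1. P = [[6]].
Insert 4: 4 bumps 6 from row 1; 6 starts row 2. P = [[4], [6]].
Insert 1: 1 bumps 4 from row 1; 4 bumps 6 from row 2; 6 starts row 3. P = [[1], [4], [6]].
Insert 5: appended to row 1. P = [[1, 5], [4], [6]].
Insert 2: 2 bumps 5 from row 1; 5 appends to row 2. P = [[1, 2], [4, 5], [6]].
Insert 3: appended to row 1. P = [[1, 2, 3], [4, 5], [6]].
Insert 7: appended to row 1. P = [[1, 2, 3, 7], [4, 5], [6]].
Insert 8: appended to row 1. P = [[1, 2, 3, 7, 8], [4, 5], [6]].

So P = [[1, 2, 3, 7, 8], [4, 5], [6]], Q = [[1, 4, 6, 7, 8], [2, 5], [3]].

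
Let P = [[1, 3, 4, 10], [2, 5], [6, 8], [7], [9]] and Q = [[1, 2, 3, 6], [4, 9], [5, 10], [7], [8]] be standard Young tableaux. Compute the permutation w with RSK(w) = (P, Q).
Reverse the RSK construction: for i from n down to 1, find the cell of Q containing i, remove the entry at that cell from P, and reverse-bump it up through P; the value ejected from row 1 is w(i).

Step i=10: Q has 10 at row 3, column 2; remove 8 from row 3 of P and reverse-bump: 8 enters row 2 and ejects 5; 5 enters row 1 and ejects 4. So w(10) = 4. P is now [[1, 3, 5, 10], [2, 8], [6], [7], [9]].
Step i=9: Q has 9 at row 2, column 2; remove 8 from row 2 of P and reverse-bump: 8 enters row 1 and ejects 5. So w(9) = 5. P is now [[1, 3, 8, 10], [2], [6], [7], [9]].
Step i=8: Q has 8 at row 5, column 1; remove 9 from row 5 of P and reverse-bump: 9 enters row 4 and ejects 7; 7 enters row 3 and ejects 6; 6 enters row 2 and ejects 2; 2 enters row 1 and ejects 1. So w(8) = 1. P is now [[2, 3, 8, 10], [6], [7], [9]].
Step i=7: Q has 7 at row 4, column 1; remove 9 from row 4 of P and reverse-bump: 9 enters row 3 and ejects 7; 7 enters row 2 and ejects 6; 6 enters row 1 and ejects 3. So w(7) = 3. P is now [[2, 6, 8, 10], [7], [9]].
Step i=6: Q has 6 at row 1, column 4; remove that cell from P, ejecting 10. So w(6) = 10. P is now [[2, 6, 8], [7], [9]].
Step i=5: Q has 5 at row 3, column 1; remove 9 from row 3 of P and reverse-bump: 9 enters row 2 and ejects 7; 7 enters row 1 and ejects 6. So w(5) = 6. P is now [[2, 7, 8], [9]].
Step i=4: Q has 4 at row 2, column 1; remove 9 from row 2 of P and reverse-bump: 9 enters row 1 and ejects 8. So w(4) = 8. P is now [[2, 7, 9]].
Step i=3: Q has 3 at row 1, column 3; remove that cell from P, ejecting 9. So w(3) = 9. P is now [[2, 7]].
Step i=2: Q has 2 at row 1, column 2; remove that cell from P, ejecting 7. So w(2) = 7. P is now [[2]].
Step i=1: Q has 1 at row 1, column 1; remove that cell from P, ejecting 2. So w(1) = 2. P is now [].

So w = 2 7 9 8 6 10 3 1 5 4.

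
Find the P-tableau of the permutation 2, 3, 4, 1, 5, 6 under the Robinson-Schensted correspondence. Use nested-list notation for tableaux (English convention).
Insert 2: appended to row 1. P = [[2]].
Insert 3: appended to row 1. P = [[2, 3]].
Insert 4: appended to row 1. P = [[2, 3, 4]].
Insert 1: 1 bumps 2 from row 1; 2 starts row 2. P = [[1, 3, 4], [2]].
Insert 5: appended to row 1. P = [[1, 3, 4, 5], [2]].
Insert 6: appended to row 1. P = [[1, 3, 4, 5, 6], [2]].

So P = [[1, 3, 4, 5, 6], [2]].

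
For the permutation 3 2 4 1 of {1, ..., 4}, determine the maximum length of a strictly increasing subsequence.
2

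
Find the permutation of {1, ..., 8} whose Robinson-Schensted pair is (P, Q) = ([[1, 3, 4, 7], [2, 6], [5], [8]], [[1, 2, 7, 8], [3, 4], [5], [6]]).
Reverse the RSK construction: for i from n down to 1, find the cell of Q containing i, remove the entry at that cell from P, and reverse-bump it up through P; the value ejected from row 1 is w(i).

Step i=8: Q has 8 at row 1, column 4; remove that cell from P, ejecting 7. So w(8) = 7. P is now [[1, 3, 4], [2, 6], [5], [8]].
Step i=7: Q has 7 at row 1, column 3; remove that cell from P, ejecting 4. So w(7) = 4. P is now [[1, 3], [2, 6], [5], [8]].
Step i=6: Q has 6 at row 4, column 1; remove 8 from row 4 of P and reverse-bump: 8 enters row 3 and ejects 5; 5 enters row 2 and ejects 2; 2 enters row 1 and ejects 1. So w(6) = 1. P is now [[2, 3], [5, 6], [8]].
Step i=5: Q has 5 at row 3, column 1; remove 8 from row 3 of P and reverse-bump: 8 enters row 2 and ejects 6; 6 enters row 1 and ejects 3. So w(5) = 3. P is now [[2, 6], [5, 8]].
Step i=4: Q has 4 at row 2, column 2; remove 8 from row 2 of P and reverse-bump: 8 enters row 1 and ejects 6. So w(4) = 6. P is now [[2, 8], [5]].
Step i=3: Q has 3 at row 2, column 1; remove 5 from row 2 of P and reverse-bump: 5 enters row 1 and ejects 2. So w(3) = 2. P is now [[5, 8]].
Step i=2: Q has 2 at row 1, column 2; remove that cell from P, ejecting 8. So w(2) = 8. P is now [[5]].
Step i=1: Q has 1 at row 1, column 1; remove that cell from P, ejecting 5. So w(1) = 5. P is now [].

So w = 5 8 2 6 3 1 4 7.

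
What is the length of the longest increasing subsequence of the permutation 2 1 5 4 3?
2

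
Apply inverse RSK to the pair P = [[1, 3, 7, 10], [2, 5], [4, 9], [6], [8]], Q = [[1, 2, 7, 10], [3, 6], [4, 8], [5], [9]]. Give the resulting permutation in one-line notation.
Reverse RSK: for i = n, n-1, ..., 1, locate i in Q, remove the corresponding corner cell from P, and reverse-bump its entry up through P; the value ejected from row 1 is w(i).

So w = 8 9 6 4 2 5 7 3 1 10.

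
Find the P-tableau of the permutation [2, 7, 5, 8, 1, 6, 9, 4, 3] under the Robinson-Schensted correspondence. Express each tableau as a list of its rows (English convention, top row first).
P = [[1, 3, 6, 9], [2, 4], [5, 8], [7]]

Insert 2: appended to row 1. P = [[2]].
Insert 7: appended to row 1. P = [[2, 7]].
Insert 5: 5 bumps 7 from row 1; 7 starts row 2. P = [[2, 5], [7]].
Insert 8: appended to row 1. P = [[2, 5, 8], [7]].
Insert 1: 1 bumps 2 from row 1; 2 bumps 7 from row 2; 7 starts row 3. P = [[1, 5, 8], [2], [7]].
Insert 6: 6 bumps 8 from row 1; 8 appends to row 2. P = [[1, 5, 6], [2, 8], [7]].
Insert 9: appended to row 1. P = [[1, 5, 6, 9], [2, 8], [7]].
Insert 4: 4 bumps 5 from row 1; 5 bumps 8 from row 2; 8 appends to row 3. P = [[1, 4, 6, 9], [2, 5], [7, 8]].
Insert 3: 3 bumps 4 from row 1; 4 bumps 5 from row 2; 5 bumps 7 from row 3; 7 starts row 4. P = [[1, 3, 6, 9], [2, 4], [5, 8], [7]].

So P = [[1, 3, 6, 9], [2, 4], [5, 8], [7]].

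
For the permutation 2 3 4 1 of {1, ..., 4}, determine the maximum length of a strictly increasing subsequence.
3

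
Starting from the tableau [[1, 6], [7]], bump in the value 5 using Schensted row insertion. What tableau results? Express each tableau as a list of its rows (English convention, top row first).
[[1, 5], [6], [7]]

In row 1, 5 replaces 6 (the leftmost entry greater than 5); 6 is bumped to row 2. In row 2, 6 replaces 7 (the leftmost entry greater than 6); 7 is bumped to row 3. 7 starts a new row 3. The new tableau is [[1, 5], [6], [7]].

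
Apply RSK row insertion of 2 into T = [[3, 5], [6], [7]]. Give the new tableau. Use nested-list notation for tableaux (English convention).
In row 1, 2 replaces 3 (the leftmost entry greater than 2); 3 is bumped to row 2. In row 2, 3 replaces 6 (the leftmost entry greater than 3); 6 is bumped to row 3. In row 3, 6 replaces 7 (the leftmost entry greater than 6); 7 is bumped to row 4. 7 starts a new row 4. The new tableau is [[2, 5], [3], [6], [7]].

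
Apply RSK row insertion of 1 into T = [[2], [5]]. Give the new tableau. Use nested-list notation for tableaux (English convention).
[[1], [2], [5]]

In row 1, 1 replaces 2 (the leftmost entry greater than 1); 2 is bumped to row 2. In row 2, 2 replaces 5 (the leftmost entry greater than 2); 5 is bumped to row 3. 5 starts a new row 3. The new tableau is [[1], [2], [5]].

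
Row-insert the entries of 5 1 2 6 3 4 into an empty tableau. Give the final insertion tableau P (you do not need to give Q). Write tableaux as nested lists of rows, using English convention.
Insert 5: appended to row 1. P = [[5]].
Insert 1: 1 bumps 5 from row 1; 5 starts row 2. P = [[1], [5]].
Insert 2: appended to row 1. P = [[1, 2], [5]].
Insert 6: appended to row 1. P = [[1, 2, 6], [5]].
Insert 3: 3 bumps 6 from row 1; 6 appends to row 2. P = [[1, 2, 3], [5, 6]].
Insert 4: appended to row 1. P = [[1, 2, 3, 4], [5, 6]].

So P = [[1, 2, 3, 4], [5, 6]].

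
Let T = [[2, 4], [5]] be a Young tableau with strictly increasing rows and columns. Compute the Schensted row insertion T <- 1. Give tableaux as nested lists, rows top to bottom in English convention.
[[1, 4], [2], [5]]

In row 1, 1 replaces 2 (the leftmost entry greater than 1); 2 is bumped to row 2. In row 2, 2 replaces 5 (the leftmost entry greater than 2); 5 is bumped to row 3. 5 starts a new row 3. The new tableau is [[1, 4], [2], [5]].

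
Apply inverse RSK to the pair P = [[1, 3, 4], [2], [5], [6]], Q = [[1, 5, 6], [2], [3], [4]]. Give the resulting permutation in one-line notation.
6 5 2 1 3 4

Reverse the RSK construction: for i from n down to 1, find the cell of Q containing i, remove the entry at that cell from P, and reverse-bump it up through P; the value ejected from row 1 is w(i).

Step i=6: Q has 6 at row 1, column 3; remove that cell from P, ejecting 4. So w(6) = 4. P is now [[1, 3], [2], [5], [6]].
Step i=5: Q has 5 at row 1, column 2; remove that cell from P, ejecting 3. So w(5) = 3. P is now [[1], [2], [5], [6]].
Step i=4: Q has 4 at row 4, column 1; remove 6 from row 4 of P and reverse-bump: 6 enters row 3 and ejects 5; 5 enters row 2 and ejects 2; 2 enters row 1 and ejects 1. So w(4) = 1. P is now [[2], [5], [6]].
Step i=3: Q has 3 at row 3, column 1; remove 6 from row 3 of P and reverse-bump: 6 enters row 2 and ejects 5; 5 enters row 1 and ejects 2. So w(3) = 2. P is now [[5], [6]].
Step i=2: Q has 2 at row 2, column 1; remove 6 from row 2 of P and reverse-bump: 6 enters row 1 and ejects 5. So w(2) = 5. P is now [[6]].
Step i=1: Q has 1 at row 1, column 1; remove that cell from P, ejecting 6. So w(1) = 6. P is now [].

So w = 6 5 2 1 3 4.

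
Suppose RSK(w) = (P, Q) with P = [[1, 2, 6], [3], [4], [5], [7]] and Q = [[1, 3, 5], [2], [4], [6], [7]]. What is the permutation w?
Reverse the RSK construction: for i from n down to 1, find the cell of Q containing i, remove the entry at that cell from P, and reverse-bump it up through P; the value ejected from row 1 is w(i).

Step i=7: Q has 7 at row 5, column 1; remove 7 from row 5 of P and reverse-bump: 7 enters row 4 and ejects 5; 5 enters row 3 and ejects 4; 4 enters row 2 and ejects 3; 3 enters row 1 and ejects 2. So w(7) = 2. P is now [[1, 3, 6], [4], [5], [7]].
Step i=6: Q has 6 at row 4, column 1; remove 7 from row 4 of P and reverse-bump: 7 enters row 3 and ejects 5; 5 enters row 2 and ejects 4; 4 enters row 1 and ejects 3. So w(6) = 3. P is now [[1, 4, 6], [5], [7]].
Step i=5: Q has 5 at row 1, column 3; remove that cell from P, ejecting 6. So w(5) = 6. P is now [[1, 4], [5], [7]].
Step i=4: Q has 4 at row 3, column 1; remove 7 from row 3 of P and reverse-bump: 7 enters row 2 and ejects 5; 5 enters row 1 and ejects 4. So w(4) = 4. P is now [[1, 5], [7]].
Step i=3: Q has 3 at row 1, column 2; remove that cell from P, ejecting 5. So w(3) = 5. P is now [[1], [7]].
Step i=2: Q has 2 at row 2, column 1; remove 7 from row 2 of P and reverse-bump: 7 enters row 1 and ejects 1. So w(2) = 1. P is now [[7]].
Step i=1: Q has 1 at row 1, column 1; remove that cell from P, ejecting 7. So w(1) = 7. P is now [].

So w = 7 1 5 4 6 3 2.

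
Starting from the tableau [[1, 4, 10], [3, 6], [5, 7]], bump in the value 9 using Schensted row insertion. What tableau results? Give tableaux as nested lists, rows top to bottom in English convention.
[[1, 4, 9], [3, 6, 10], [5, 7]]

In row 1, 9 replaces 10 (the leftmost entry greater than 9); 10 is bumped to row 2. 10 is appended to row 2. The new tableau is [[1, 4, 9], [3, 6, 10], [5, 7]].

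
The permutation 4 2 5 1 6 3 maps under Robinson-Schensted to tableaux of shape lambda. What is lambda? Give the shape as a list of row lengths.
[3, 2, 1]

Row-insert each entry into an empty tableau.

After inserting 4: P = [[4]].
After inserting 2: P = [[2], [4]].
After inserting 5: P = [[2, 5], [4]].
After inserting 1: P = [[1, 5], [2], [4]].
After inserting 6: P = [[1, 5, 6], [2], [4]].
After inserting 3: P = [[1, 3, 6], [2, 5], [4]].

The final insertion tableau P = [[1, 3, 6], [2, 5], [4]] has shape [3, 2, 1].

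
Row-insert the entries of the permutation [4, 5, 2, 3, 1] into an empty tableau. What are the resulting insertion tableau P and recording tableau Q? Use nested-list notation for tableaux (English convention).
P = [[1, 3], [2, 5], [4]], Q = [[1, 2], [3, 4], [5]]

Insert each entry of the permutation into P by Schensted row insertion, recording in Q the position of each new cell.

Insert 4: appended to row 1. P = [[4]].
Insert 5: appended to row 1. P = [[4, 5]].
Insert 2: 2 bumps 4 from row 1; 4 starts row 2. P = [[2, 5], [4]].
Insert 3: 3 bumps 5 from row 1; 5 appends to row 2. P = [[2, 3], [4, 5]].
Insert 1: 1 bumps 2 from row 1; 2 bumps 4 from row 2; 4 starts row 3. P = [[1, 3], [2, 5], [4]].

So P = [[1, 3], [2, 5], [4]], Q = [[1, 2], [3, 4], [5]].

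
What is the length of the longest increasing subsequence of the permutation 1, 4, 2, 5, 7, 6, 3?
4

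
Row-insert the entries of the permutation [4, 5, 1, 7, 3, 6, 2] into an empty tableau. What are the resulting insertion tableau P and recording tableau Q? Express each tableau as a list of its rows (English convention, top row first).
Insert each entry of the permutation into P by Schensted row insertion, recording in Q the position of each new cell.

After inserting 4: P = [[4]].
After inserting 5: P = [[4, 5]].
After inserting 1: P = [[1, 5], [4]].
After inserting 7: P = [[1, 5, 7], [4]].
After inserting 3: P = [[1, 3, 7], [4, 5]].
After inserting 6: P = [[1, 3, 6], [4, 5, 7]].
After inserting 2: P = [[1, 2, 6], [3, 5, 7], [4]].

So P = [[1, 2, 6], [3, 5, 7], [4]], Q = [[1, 2, 4], [3, 5, 6], [7]].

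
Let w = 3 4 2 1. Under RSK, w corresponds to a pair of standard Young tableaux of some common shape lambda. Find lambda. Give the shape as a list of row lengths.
[2, 1, 1]

Row-insert each entry into an empty tableau.

After inserting 3: P = [[3]].
After inserting 4: P = [[3, 4]].
After inserting 2: P = [[2, 4], [3]].
After inserting 1: P = [[1, 4], [2], [3]].

The final insertion tableau P = [[1, 4], [2], [3]] has shape [2, 1, 1].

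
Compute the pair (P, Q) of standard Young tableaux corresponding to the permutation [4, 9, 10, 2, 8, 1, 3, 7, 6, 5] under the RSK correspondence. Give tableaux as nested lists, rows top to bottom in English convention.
Insert each entry of the permutation into P by Schensted row insertion, recording in Q the position of each new cell.

After inserting 4: P = [[4]].
After inserting 9: P = [[4, 9]].
After inserting 10: P = [[4, 9, 10]].
After inserting 2: P = [[2, 9, 10], [4]].
After inserting 8: P = [[2, 8, 10], [4, 9]].
After inserting 1: P = [[1, 8, 10], [2, 9], [4]].
After inserting 3: P = [[1, 3, 10], [2, 8], [4, 9]].
After inserting 7: P = [[1, 3, 7], [2, 8, 10], [4, 9]].
After inserting 6: P = [[1, 3, 6], [2, 7, 10], [4, 8], [9]].
After inserting 5: P = [[1, 3, 5], [2, 6, 10], [4, 7], [8], [9]].

So P = [[1, 3, 5], [2, 6, 10], [4, 7], [8], [9]], Q = [[1, 2, 3], [4, 5, 8], [6, 7], [9], [10]].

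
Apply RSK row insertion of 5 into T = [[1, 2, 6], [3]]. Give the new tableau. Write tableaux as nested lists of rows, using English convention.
In row 1, 5 replaces 6 (the leftmost entry greater than 5); 6 is bumped to row 2. 6 is appended to row 2. The new tableau is [[1, 2, 5], [3, 6]].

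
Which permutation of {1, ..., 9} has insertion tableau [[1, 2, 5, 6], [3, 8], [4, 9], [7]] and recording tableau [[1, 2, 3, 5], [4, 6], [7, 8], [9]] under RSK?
1 4 7 5 9 8 3 6 2

Reverse the RSK construction: for i from n down to 1, find the cell of Q containing i, remove the entry at that cell from P, and reverse-bump it up through P; the value ejected from row 1 is w(i).

Step i=9: Q has 9 at row 4, column 1; remove 7 from row 4 of P and reverse-bump: 7 enters row 3 and ejects 4; 4 enters row 2 and ejects 3; 3 enters row 1 and ejects 2. So w(9) = 2. P is now [[1, 3, 5, 6], [4, 8], [7, 9]].
Step i=8: Q has 8 at row 3, column 2; remove 9 from row 3 of P and reverse-bump: 9 enters row 2 and ejects 8; 8 enters row 1 and ejects 6. So w(8) = 6. P is now [[1, 3, 5, 8], [4, 9], [7]].
Step i=7: Q has 7 at row 3, column 1; remove 7 from row 3 of P and reverse-bump: 7 enters row 2 and ejects 4; 4 enters row 1 and ejects 3. So w(7) = 3. P is now [[1, 4, 5, 8], [7, 9]].
Step i=6: Q has 6 at row 2, column 2; remove 9 from row 2 of P and reverse-bump: 9 enters row 1 and ejects 8. So w(6) = 8. P is now [[1, 4, 5, 9], [7]].
Step i=5: Q has 5 at row 1, column 4; remove that cell from P, ejecting 9. So w(5) = 9. P is now [[1, 4, 5], [7]].
Step i=4: Q has 4 at row 2, column 1; remove 7 from row 2 of P and reverse-bump: 7 enters row 1 and ejects 5. So w(4) = 5. P is now [[1, 4, 7]].
Step i=3: Q has 3 at row 1, column 3; remove that cell from P, ejecting 7. So w(3) = 7. P is now [[1, 4]].
Step i=2: Q has 2 at row 1, column 2; remove that cell from P, ejecting 4. So w(2) = 4. P is now [[1]].
Step i=1: Q has 1 at row 1, column 1; remove that cell from P, ejecting 1. So w(1) = 1. P is now [].

So w = 1 4 7 5 9 8 3 6 2.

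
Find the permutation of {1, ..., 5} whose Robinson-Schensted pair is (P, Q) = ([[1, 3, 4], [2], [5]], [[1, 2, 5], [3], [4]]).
Reverse the RSK construction: for i from n down to 1, find the cell of Q containing i, remove the entry at that cell from P, and reverse-bump it up through P; the value ejected from row 1 is w(i).

Step i=5: Q has 5 at row 1, column 3; remove that cell from P, ejecting 4. So w(5) = 4. P is now [[1, 3], [2], [5]].
Step i=4: Q has 4 at row 3, column 1; remove 5 from row 3 of P and reverse-bump: 5 enters row 2 and ejects 2; 2 enters row 1 and ejects 1. So w(4) = 1. P is now [[2, 3], [5]].
Step i=3: Q has 3 at row 2, column 1; remove 5 from row 2 of P and reverse-bump: 5 enters row 1 and ejects 3. So w(3) = 3. P is now [[2, 5]].
Step i=2: Q has 2 at row 1, column 2; remove that cell from P, ejecting 5. So w(2) = 5. P is now [[2]].
Step i=1: Q has 1 at row 1, column 1; remove that cell from P, ejecting 2. So w(1) = 2. P is now [].

So w = 2 5 3 1 4.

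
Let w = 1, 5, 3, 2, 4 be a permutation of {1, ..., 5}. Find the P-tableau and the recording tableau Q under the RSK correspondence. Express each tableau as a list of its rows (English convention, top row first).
Insert each entry of the permutation into P by Schensted row insertion, recording in Q the position of each new cell.

Insert 1: appended to row 1. P = [[1]], Q = [[1]].
Insert 5: appended to row 1. P = [[1, 5]], Q = [[1, 2]].
Insert 3: 3 bumps 5 from row 1; 5 starts row 2. P = [[1, 3], [5]], Q = [[1, 2], [3]].
Insert 2: 2 bumps 3 from row 1; 3 bumps 5 from row 2; 5 starts row 3. P = [[1, 2], [3], [5]], Q = [[1, 2], [3], [4]].
Insert 4: appended to row 1. P = [[1, 2, 4], [3], [5]], Q = [[1, 2, 5], [3], [4]].

So P = [[1, 2, 4], [3], [5]], Q = [[1, 2, 5], [3], [4]].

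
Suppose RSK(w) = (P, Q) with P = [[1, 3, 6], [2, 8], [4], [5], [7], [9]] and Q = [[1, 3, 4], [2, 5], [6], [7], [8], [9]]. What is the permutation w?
Reverse the RSK construction: for i from n down to 1, find the cell of Q containing i, remove the entry at that cell from P, and reverse-bump it up through P; the value ejected from row 1 is w(i).

Step i=9: Q has 9 at row 6, column 1; remove 9 from row 6 of P and reverse-bump: 9 enters row 5 and ejects 7; 7 enters row 4 and ejects 5; 5 enters row 3 and ejects 4; 4 enters row 2 and ejects 2; 2 enters row 1 and ejects 1. So w(9) = 1. P is now [[2, 3, 6], [4, 8], [5], [7], [9]].
Step i=8: Q has 8 at row 5, column 1; remove 9 from row 5 of P and reverse-bump: 9 enters row 4 and ejects 7; 7 enters row 3 and ejects 5; 5 enters row 2 and ejects 4; 4 enters row 1 and ejects 3. So w(8) = 3. P is now [[2, 4, 6], [5, 8], [7], [9]].
Step i=7: Q has 7 at row 4, column 1; remove 9 from row 4 of P and reverse-bump: 9 enters row 3 and ejects 7; 7 enters row 2 and ejects 5; 5 enters row 1 and ejects 4. So w(7) = 4. P is now [[2, 5, 6], [7, 8], [9]].
Step i=6: Q has 6 at row 3, column 1; remove 9 from row 3 of P and reverse-bump: 9 enters row 2 and ejects 8; 8 enters row 1 and ejects 6. So w(6) = 6. P is now [[2, 5, 8], [7, 9]].
Step i=5: Q has 5 at row 2, column 2; remove 9 from row 2 of P and reverse-bump: 9 enters row 1 and ejects 8. So w(5) = 8. P is now [[2, 5, 9], [7]].
Step i=4: Q has 4 at row 1, column 3; remove that cell from P, ejecting 9. So w(4) = 9. P is now [[2, 5], [7]].
Step i=3: Q has 3 at row 1, column 2; remove that cell from P, ejecting 5. So w(3) = 5. P is now [[2], [7]].
Step i=2: Q has 2 at row 2, column 1; remove 7 from row 2 of P and reverse-bump: 7 enters row 1 and ejects 2. So w(2) = 2. P is now [[7]].
Step i=1: Q has 1 at row 1, column 1; remove that cell from P, ejecting 7. So w(1) = 7. P is now [].

So w = 7 2 5 9 8 6 4 3 1.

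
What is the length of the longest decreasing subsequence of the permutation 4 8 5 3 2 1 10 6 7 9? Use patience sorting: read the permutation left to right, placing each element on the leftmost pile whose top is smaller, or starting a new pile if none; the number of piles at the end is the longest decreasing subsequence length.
5

4: new pile. tops = [4]
8: onto pile 1 (replacing 4). tops = [8]
5: new pile. tops = [8, 5]
3: new pile. tops = [8, 5, 3]
2: new pile. tops = [8, 5, 3, 2]
1: new pile. tops = [8, 5, 3, 2, 1]
10: onto pile 1 (replacing 8). tops = [10, 5, 3, 2, 1]
6: onto pile 2 (replacing 5). tops = [10, 6, 3, 2, 1]
7: onto pile 2 (replacing 6). tops = [10, 7, 3, 2, 1]
9: onto pile 2 (replacing 7). tops = [10, 9, 3, 2, 1]

5 piles, so the longest decreasing subsequence has length 5.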